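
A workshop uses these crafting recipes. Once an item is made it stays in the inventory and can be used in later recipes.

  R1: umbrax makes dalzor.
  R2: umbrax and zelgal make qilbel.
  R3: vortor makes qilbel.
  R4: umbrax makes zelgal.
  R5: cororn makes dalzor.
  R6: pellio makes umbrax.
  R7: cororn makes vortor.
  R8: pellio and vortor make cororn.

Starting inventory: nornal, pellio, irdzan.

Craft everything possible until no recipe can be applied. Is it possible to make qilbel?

Yes

Using R6, pellio makes umbrax.
umbrax → zelgal (R4).
Using R2, umbrax and zelgal make qilbel.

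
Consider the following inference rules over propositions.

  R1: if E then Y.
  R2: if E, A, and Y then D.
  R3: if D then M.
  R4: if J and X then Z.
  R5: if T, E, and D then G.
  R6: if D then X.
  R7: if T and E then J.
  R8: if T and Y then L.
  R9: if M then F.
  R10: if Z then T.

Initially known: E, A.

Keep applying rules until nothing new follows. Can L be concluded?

L would need T and Y (R8), but T is never established.

No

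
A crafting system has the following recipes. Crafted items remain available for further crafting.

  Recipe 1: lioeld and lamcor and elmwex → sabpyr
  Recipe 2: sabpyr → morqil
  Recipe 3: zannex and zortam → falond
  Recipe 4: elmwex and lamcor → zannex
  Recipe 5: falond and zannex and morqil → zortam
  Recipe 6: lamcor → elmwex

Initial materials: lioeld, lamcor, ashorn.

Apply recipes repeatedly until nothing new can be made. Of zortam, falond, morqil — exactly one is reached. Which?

lamcor → elmwex (Recipe 6).
lioeld and lamcor and elmwex → sabpyr (Recipe 1).
Using Recipe 2, sabpyr makes morqil.
falond would need zannex and zortam (Recipe 3), but zortam is never obtained. zortam would need falond, zannex, and morqil (Recipe 5), but falond is never obtained.

morqil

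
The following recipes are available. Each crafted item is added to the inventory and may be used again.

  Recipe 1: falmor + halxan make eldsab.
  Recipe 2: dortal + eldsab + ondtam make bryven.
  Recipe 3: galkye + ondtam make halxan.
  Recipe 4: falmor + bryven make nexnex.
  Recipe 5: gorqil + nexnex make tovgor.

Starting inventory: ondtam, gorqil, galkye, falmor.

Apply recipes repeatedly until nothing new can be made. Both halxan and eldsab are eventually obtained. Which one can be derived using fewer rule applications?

halxan: galkye + ondtam → halxan (Recipe 3). [1 rule application]
eldsab: galkye + ondtam → halxan (Recipe 3). Using Recipe 1, falmor and halxan make eldsab. [2 rule applications]
halxan needs fewer.

halxan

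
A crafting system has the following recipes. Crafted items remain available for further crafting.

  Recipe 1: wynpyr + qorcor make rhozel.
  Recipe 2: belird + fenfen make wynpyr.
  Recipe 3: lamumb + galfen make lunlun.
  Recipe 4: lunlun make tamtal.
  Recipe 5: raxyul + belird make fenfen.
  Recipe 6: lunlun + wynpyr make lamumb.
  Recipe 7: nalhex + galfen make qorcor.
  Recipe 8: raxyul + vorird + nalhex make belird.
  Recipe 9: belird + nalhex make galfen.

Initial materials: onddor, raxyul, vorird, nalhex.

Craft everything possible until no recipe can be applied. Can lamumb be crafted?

lamumb would need lunlun and wynpyr (Recipe 6), but lunlun is never obtained.

No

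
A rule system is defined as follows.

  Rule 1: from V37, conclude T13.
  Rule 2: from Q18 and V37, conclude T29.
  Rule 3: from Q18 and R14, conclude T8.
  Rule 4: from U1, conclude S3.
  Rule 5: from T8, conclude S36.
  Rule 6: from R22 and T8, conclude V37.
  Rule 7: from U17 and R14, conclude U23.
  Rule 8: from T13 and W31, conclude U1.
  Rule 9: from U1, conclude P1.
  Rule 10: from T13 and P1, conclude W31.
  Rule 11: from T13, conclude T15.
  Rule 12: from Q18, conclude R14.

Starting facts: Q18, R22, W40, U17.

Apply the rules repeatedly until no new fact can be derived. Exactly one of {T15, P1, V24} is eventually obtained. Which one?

From Q18, Rule 12 gives R14.
Q18 and R14 hold, so T8 follows (Rule 3).
R22 and T8 hold, so V37 follows (Rule 6).
From V37, Rule 1 gives T13.
T13 holds, so T15 follows (Rule 11).
No rule produces V24, and it is not given. P1 would need U1 (Rule 9), but U1 is never established.

T15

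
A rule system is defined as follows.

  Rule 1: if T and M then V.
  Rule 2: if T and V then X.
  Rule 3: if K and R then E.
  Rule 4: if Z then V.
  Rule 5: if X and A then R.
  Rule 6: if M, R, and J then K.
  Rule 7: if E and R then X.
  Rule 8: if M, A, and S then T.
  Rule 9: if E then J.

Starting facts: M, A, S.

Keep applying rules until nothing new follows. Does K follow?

No

K would need M, R, and J (Rule 6), but J is never established.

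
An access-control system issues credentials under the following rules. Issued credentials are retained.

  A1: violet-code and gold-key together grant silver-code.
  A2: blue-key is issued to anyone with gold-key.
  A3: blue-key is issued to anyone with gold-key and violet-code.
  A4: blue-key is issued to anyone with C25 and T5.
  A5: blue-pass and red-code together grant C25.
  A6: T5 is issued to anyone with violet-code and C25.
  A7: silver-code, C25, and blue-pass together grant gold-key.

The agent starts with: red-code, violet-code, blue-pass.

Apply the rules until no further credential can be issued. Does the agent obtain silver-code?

silver-code would need violet-code and gold-key (A1), but gold-key is never granted.

No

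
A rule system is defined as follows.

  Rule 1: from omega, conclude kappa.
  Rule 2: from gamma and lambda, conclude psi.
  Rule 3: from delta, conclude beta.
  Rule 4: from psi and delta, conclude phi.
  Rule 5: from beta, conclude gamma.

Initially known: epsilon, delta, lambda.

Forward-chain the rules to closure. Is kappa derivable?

No

kappa would need omega (Rule 1), but omega is never established.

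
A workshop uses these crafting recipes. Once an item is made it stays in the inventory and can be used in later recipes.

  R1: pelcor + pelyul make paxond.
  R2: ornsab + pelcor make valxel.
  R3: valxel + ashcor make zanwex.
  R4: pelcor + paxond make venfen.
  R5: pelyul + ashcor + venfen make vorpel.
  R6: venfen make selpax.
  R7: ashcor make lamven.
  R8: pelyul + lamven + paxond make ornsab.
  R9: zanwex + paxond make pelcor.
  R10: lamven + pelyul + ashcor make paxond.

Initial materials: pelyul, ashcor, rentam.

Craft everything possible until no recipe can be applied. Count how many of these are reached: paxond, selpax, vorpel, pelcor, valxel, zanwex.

1

Using R7, ashcor makes lamven.
lamven + pelyul + ashcor → paxond (R10).
paxond: reached.
selpax would need venfen (R6), but venfen is never obtained.
vorpel would need pelyul, ashcor, and venfen (R5), but venfen is never obtained.
pelcor would need zanwex and paxond (R9), but zanwex is never obtained.
valxel would need ornsab and pelcor (R2), but pelcor is never obtained.
zanwex would need valxel and ashcor (R3), but valxel is never obtained.
Reached: paxond — 1 of the 6.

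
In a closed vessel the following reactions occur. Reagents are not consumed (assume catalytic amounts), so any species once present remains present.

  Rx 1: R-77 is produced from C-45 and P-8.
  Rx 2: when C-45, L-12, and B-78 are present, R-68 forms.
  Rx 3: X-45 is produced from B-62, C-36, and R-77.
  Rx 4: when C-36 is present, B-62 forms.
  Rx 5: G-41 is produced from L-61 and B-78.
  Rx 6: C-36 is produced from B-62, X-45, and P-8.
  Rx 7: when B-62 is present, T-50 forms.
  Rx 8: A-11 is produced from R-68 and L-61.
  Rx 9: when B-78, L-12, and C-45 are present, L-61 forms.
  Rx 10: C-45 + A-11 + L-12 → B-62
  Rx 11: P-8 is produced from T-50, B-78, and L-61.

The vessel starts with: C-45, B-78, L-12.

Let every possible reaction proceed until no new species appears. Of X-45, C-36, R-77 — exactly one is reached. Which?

R-77

C-45, L-12, and B-78 present → R-68 forms (Rx 2).
B-78, L-12, and C-45 present → L-61 forms (Rx 9).
R-68 and L-61 present → A-11 forms (Rx 8).
C-45, A-11, and L-12 present → B-62 forms (Rx 10).
B-62 present → T-50 forms (Rx 7).
T-50, B-78, and L-61 present → P-8 forms (Rx 11).
C-45 and P-8 present → R-77 forms (Rx 1).
X-45 would need B-62, C-36, and R-77 (Rx 3), but C-36 never forms. C-36 would need B-62, X-45, and P-8 (Rx 6), but X-45 never forms.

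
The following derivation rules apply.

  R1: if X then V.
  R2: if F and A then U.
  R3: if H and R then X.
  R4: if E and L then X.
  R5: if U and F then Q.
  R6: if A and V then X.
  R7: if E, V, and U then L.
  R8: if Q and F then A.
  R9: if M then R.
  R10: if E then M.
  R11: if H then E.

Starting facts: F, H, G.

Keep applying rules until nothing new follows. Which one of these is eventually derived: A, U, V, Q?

V

From H, R11 gives E.
From E, R10 gives M.
M holds, so R follows (R9).
H and R hold, so X follows (R3).
X holds, so V follows (R1).
Q would need U and F (R5), but U is never established. A would need Q and F (R8), but Q is never established. U would need F and A (R2), but A is never established.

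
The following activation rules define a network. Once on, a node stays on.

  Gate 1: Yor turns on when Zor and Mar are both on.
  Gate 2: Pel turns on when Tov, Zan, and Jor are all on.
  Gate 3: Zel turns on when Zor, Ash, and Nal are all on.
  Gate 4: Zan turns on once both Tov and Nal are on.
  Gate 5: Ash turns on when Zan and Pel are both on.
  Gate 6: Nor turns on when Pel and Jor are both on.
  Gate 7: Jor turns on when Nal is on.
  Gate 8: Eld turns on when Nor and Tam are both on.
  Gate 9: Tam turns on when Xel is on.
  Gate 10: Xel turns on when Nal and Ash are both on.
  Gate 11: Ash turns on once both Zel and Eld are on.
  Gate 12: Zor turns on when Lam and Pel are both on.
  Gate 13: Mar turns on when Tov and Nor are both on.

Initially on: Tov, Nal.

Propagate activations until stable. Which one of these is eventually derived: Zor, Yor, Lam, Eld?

Eld

Gate 4: Tov and Nal on → Zan on.
Nal is on, so Jor turns on (Gate 7).
Gate 2: Tov, Zan, and Jor on → Pel on.
Gate 6: Pel and Jor on → Nor on.
Gate 5: Zan and Pel on → Ash on.
Gate 10: Nal and Ash on → Xel on.
Gate 9: Xel on → Tam on.
Gate 8: Nor and Tam on → Eld on.
No rule produces Lam, and it is not given. Yor would need Zor and Mar (Gate 1), but Zor never turns on. Zor would need Lam and Pel (Gate 12), but Lam never turns on.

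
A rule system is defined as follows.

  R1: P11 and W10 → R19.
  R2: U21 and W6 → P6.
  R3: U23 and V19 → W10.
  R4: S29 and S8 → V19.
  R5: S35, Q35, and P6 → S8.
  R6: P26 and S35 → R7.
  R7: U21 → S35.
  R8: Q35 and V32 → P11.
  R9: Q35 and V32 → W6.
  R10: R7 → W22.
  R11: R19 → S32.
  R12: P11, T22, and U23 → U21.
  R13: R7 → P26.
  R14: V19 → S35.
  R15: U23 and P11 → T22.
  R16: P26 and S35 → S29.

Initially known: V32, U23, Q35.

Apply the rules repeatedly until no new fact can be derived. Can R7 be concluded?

No

R7 would need P26 and S35 (R6), but P26 is never established.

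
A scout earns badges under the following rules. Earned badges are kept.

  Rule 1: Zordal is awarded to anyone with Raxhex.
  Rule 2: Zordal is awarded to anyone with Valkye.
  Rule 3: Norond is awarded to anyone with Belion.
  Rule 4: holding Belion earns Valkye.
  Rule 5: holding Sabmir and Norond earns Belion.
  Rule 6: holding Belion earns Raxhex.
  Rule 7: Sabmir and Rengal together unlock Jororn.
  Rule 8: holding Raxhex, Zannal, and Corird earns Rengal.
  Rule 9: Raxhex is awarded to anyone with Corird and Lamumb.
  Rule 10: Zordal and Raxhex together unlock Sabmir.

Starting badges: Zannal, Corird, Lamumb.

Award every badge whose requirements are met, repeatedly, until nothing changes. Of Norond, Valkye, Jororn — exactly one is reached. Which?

Jororn

With Corird and Lamumb, Raxhex is earned (Rule 9).
With Raxhex, Zannal, and Corird, Rengal is earned (Rule 8).
With Raxhex, Zordal is earned (Rule 1).
With Zordal and Raxhex, Sabmir is earned (Rule 10).
With Sabmir and Rengal, Jororn is earned (Rule 7).
Valkye would need Belion (Rule 4), but Belion is never earned. Norond would need Belion (Rule 3), but Belion is never earned.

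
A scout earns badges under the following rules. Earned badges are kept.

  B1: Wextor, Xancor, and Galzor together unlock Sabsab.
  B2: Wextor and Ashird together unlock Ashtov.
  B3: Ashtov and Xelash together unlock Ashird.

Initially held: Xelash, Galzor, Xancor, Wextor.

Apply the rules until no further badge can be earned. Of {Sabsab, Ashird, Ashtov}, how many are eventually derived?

1

With Wextor, Xancor, and Galzor, Sabsab is earned (B1).
Sabsab: reached.
Ashird would need Ashtov and Xelash (B3), but Ashtov is never earned.
Ashtov would need Wextor and Ashird (B2), but Ashird is never earned.
Reached: Sabsab — 1 of the 3.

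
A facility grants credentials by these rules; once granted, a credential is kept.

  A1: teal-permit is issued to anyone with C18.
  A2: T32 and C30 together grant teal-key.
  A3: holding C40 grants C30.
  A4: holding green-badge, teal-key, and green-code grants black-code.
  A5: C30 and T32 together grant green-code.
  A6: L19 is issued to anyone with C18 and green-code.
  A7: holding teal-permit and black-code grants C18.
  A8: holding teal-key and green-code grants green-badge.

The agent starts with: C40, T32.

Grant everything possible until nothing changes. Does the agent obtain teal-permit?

teal-permit would need C18 (A1), but C18 is never granted.

No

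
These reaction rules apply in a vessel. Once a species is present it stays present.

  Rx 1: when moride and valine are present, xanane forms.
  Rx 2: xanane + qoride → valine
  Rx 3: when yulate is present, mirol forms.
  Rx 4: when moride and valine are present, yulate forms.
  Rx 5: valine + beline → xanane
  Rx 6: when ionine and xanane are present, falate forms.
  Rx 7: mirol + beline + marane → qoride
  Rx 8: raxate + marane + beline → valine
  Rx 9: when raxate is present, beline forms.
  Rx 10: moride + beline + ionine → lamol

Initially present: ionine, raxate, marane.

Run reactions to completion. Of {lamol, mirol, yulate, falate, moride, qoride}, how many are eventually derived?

1

raxate present → beline forms (Rx 9).
raxate, marane, and beline present → valine forms (Rx 8).
valine and beline present → xanane forms (Rx 5).
ionine and xanane present → falate forms (Rx 6).
lamol would need moride, beline, and ionine (Rx 10), but moride never forms.
mirol would need yulate (Rx 3), but yulate never forms.
yulate would need moride and valine (Rx 4), but moride never forms.
falate: reached.
No rule produces moride, and it is not given.
qoride would need mirol, beline, and marane (Rx 7), but mirol never forms.
Reached: falate — 1 of the 6.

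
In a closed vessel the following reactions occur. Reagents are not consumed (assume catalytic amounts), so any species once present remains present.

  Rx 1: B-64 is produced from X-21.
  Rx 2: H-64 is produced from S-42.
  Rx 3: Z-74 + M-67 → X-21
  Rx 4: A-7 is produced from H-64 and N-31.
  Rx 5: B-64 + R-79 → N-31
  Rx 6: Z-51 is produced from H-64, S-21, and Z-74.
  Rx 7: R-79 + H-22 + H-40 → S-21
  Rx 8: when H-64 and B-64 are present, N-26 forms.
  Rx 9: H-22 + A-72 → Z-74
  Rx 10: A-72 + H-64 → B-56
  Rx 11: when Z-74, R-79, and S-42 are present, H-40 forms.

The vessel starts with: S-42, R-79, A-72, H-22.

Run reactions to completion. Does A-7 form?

No

A-7 would need H-64 and N-31 (Rx 4), but N-31 never forms.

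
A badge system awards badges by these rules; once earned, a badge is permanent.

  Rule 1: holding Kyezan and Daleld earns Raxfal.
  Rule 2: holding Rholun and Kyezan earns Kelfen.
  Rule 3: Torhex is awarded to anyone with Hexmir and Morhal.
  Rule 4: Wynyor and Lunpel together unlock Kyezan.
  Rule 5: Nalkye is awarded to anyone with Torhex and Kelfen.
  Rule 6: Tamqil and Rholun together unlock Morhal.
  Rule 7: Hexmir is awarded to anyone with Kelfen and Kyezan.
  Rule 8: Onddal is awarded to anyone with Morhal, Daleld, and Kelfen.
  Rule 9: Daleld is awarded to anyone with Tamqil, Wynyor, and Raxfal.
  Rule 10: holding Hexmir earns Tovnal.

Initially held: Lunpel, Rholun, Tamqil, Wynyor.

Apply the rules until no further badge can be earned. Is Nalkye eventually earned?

Yes

With Tamqil and Rholun, Morhal is earned (Rule 6).
With Wynyor and Lunpel, Kyezan is earned (Rule 4).
With Rholun and Kyezan, Kelfen is earned (Rule 2).
With Kelfen and Kyezan, Hexmir is earned (Rule 7).
With Hexmir and Morhal, Torhex is earned (Rule 3).
With Torhex and Kelfen, Nalkye is earned (Rule 5).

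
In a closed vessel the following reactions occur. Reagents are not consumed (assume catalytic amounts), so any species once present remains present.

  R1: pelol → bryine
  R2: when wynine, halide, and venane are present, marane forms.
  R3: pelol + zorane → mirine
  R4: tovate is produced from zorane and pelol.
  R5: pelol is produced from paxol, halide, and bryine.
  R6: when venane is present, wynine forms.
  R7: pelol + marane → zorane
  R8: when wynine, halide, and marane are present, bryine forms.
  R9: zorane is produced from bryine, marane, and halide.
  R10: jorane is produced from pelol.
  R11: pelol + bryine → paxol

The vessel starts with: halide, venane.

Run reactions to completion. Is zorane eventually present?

venane present → wynine forms (R6).
wynine, halide, and venane present → marane forms (R2).
wynine, halide, and marane present → bryine forms (R8).
bryine, marane, and halide present → zorane forms (R9).

Yes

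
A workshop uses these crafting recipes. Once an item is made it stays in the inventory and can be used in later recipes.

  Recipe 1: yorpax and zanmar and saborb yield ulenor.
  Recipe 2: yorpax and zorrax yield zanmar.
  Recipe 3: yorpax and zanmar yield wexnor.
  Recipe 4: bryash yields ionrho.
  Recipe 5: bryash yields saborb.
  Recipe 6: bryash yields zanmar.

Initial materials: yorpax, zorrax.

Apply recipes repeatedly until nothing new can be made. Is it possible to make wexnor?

Using Recipe 2, yorpax and zorrax make zanmar.
Using Recipe 3, yorpax and zanmar make wexnor.

Yes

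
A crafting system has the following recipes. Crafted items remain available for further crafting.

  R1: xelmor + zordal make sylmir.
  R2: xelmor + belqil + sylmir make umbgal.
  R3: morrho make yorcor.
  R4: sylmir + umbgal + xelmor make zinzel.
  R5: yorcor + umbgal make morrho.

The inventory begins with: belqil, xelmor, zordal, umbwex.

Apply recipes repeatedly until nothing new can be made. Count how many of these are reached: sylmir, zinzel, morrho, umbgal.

3

Using R1, xelmor and zordal make sylmir.
xelmor + belqil + sylmir → umbgal (R2).
Using R4, sylmir, umbgal, and xelmor make zinzel.
sylmir: reached.
zinzel: reached.
morrho would need yorcor and umbgal (R5), but yorcor is never obtained.
umbgal: reached.
Reached: sylmir, zinzel, and umbgal — 3 of the 4.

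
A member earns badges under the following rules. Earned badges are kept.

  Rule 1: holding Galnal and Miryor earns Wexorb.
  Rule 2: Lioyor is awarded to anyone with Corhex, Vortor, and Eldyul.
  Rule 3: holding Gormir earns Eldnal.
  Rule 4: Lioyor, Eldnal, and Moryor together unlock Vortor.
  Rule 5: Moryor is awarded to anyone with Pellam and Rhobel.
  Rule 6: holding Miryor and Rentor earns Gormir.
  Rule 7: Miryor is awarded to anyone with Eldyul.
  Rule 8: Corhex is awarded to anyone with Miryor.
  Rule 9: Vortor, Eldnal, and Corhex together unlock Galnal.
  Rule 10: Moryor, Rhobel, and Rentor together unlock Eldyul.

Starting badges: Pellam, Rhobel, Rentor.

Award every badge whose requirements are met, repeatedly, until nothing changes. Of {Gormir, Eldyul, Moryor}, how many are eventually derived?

With Pellam and Rhobel, Moryor is earned (Rule 5).
With Moryor, Rhobel, and Rentor, Eldyul is earned (Rule 10).
With Eldyul, Miryor is earned (Rule 7).
With Miryor and Rentor, Gormir is earned (Rule 6).
Gormir: reached.
Eldyul: reached.
Moryor: reached.
All 3 are reached.

3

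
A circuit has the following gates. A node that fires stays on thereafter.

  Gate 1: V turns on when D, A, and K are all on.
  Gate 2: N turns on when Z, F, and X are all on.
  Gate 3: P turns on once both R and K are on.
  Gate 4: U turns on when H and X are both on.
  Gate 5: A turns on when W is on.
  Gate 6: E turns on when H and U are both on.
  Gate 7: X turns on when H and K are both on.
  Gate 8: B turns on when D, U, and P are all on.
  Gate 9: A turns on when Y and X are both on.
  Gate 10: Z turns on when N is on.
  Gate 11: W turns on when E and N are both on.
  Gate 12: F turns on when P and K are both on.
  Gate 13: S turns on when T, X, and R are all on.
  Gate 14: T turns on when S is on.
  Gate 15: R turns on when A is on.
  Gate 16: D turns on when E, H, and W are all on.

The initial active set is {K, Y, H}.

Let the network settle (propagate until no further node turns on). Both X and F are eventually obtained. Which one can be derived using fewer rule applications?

X

X: H and K are on, so X turns on (Gate 7). [1 rule application]
F: Gate 7: H and K on → X on. Y and X are on, so A turns on (Gate 9). A is on, so R turns on (Gate 15). R and K are on, so P turns on (Gate 3). Gate 12: P and K on → F on. [5 rule applications]
X needs fewer.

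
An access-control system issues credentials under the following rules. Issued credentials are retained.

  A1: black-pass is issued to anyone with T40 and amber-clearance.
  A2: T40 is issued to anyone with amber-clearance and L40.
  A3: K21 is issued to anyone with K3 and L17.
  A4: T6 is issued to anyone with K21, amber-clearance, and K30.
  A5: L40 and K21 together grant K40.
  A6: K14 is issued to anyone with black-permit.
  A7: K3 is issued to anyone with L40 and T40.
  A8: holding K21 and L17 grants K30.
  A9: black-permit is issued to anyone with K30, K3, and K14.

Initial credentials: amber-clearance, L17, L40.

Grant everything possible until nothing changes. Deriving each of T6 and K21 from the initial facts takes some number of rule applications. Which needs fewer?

K21: Holding amber-clearance and L40 grants T40 (A2). Holding L40 and T40 grants K3 (A7). Holding K3 and L17 grants K21 (A3). [3 rule applications]
T6: Holding amber-clearance and L40 grants T40 (A2). Holding L40 and T40 grants K3 (A7). Holding K3 and L17 grants K21 (A3). Holding K21 and L17 grants K30 (A8). Holding K21, amber-clearance, and K30 grants T6 (A4). [5 rule applications]
K21 needs fewer.

K21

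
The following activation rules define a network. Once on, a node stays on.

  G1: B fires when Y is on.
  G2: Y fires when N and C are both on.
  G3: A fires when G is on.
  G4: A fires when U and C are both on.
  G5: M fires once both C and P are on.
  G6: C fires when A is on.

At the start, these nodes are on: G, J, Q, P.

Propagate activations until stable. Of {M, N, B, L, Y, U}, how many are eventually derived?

1

G is on, so A fires (G3).
A is on, so C fires (G6).
C and P are on, so M fires (G5).
M: reached.
No rule produces N, and it is not given.
B would need Y (G1), but Y never turns on.
No rule produces L, and it is not given.
Y would need N and C (G2), but N never turns on.
No rule produces U, and it is not given.
Reached: M — 1 of the 6.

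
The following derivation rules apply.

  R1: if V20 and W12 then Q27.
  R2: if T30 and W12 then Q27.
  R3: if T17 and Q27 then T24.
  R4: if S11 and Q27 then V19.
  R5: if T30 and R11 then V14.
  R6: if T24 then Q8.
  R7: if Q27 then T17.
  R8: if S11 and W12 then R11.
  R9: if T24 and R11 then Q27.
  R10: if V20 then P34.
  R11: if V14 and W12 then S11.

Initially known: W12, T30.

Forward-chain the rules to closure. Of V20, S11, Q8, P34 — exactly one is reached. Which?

T30 and W12 hold, so Q27 follows (R2).
From Q27, R7 gives T17.
From T17 and Q27, R3 gives T24.
From T24, R6 gives Q8.
S11 would need V14 and W12 (R11), but V14 is never established. P34 would need V20 (R10), but V20 is never established. No rule produces V20, and it is not given.

Q8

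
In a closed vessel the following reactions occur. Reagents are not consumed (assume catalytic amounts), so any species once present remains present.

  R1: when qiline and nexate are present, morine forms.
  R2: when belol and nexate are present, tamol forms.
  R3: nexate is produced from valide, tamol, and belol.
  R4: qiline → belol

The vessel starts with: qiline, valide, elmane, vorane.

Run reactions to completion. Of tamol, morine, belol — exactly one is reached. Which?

qiline present → belol forms (R4).
tamol would need belol and nexate (R2), but nexate never forms. morine would need qiline and nexate (R1), but nexate never forms.

belol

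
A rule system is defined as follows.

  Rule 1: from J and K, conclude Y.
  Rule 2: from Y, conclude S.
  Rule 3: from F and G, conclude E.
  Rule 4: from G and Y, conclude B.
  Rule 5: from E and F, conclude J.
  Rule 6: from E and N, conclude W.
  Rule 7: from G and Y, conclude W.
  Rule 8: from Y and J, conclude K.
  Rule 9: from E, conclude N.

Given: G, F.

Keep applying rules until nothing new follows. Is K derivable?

K would need Y and J (Rule 8), but Y is never established.

No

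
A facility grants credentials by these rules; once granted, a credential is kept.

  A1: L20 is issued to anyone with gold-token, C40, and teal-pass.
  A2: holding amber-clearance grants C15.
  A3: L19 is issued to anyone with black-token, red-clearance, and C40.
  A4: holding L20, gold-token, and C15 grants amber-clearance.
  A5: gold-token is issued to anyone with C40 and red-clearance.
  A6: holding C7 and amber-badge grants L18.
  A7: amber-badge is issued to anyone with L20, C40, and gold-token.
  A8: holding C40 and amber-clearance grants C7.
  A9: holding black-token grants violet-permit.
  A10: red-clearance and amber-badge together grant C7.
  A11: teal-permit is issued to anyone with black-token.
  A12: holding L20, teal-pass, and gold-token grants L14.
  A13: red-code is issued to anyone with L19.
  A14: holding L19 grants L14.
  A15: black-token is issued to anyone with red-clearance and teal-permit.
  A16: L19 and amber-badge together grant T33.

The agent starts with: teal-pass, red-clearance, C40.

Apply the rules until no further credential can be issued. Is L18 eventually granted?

Yes

Holding C40 and red-clearance grants gold-token (A5).
Holding gold-token, C40, and teal-pass grants L20 (A1).
Holding L20, C40, and gold-token grants amber-badge (A7).
Holding red-clearance and amber-badge grants C7 (A10).
Holding C7 and amber-badge grants L18 (A6).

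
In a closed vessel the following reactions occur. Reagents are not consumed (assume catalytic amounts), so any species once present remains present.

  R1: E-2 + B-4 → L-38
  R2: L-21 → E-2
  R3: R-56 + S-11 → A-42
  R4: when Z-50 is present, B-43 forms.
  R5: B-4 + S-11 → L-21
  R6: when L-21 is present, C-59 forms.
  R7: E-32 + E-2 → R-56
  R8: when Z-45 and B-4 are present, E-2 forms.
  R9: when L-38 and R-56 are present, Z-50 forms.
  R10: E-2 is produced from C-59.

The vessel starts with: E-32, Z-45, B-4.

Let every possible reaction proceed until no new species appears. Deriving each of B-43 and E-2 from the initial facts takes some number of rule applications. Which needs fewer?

E-2

E-2: Z-45 and B-4 present → E-2 forms (R8). [1 rule application]
B-43: Z-45 and B-4 present → E-2 forms (R8). E-2 and B-4 present → L-38 forms (R1). E-32 and E-2 present → R-56 forms (R7). L-38 and R-56 present → Z-50 forms (R9). Z-50 present → B-43 forms (R4). [5 rule applications]
E-2 needs fewer.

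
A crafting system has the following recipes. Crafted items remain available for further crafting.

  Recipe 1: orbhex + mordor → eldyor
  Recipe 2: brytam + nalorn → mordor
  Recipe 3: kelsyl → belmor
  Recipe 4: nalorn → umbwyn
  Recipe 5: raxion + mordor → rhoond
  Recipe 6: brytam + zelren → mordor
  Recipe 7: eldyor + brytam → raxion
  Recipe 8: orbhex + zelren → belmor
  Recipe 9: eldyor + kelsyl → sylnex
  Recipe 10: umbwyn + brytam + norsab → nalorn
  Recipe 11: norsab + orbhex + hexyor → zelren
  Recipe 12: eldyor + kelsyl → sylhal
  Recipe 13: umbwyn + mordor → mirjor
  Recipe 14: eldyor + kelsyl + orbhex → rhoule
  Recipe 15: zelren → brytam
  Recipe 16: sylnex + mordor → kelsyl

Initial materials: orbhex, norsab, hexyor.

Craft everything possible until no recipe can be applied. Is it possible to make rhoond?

Yes

Using Recipe 11, norsab, orbhex, and hexyor make zelren.
Using Recipe 15, zelren makes brytam.
Using Recipe 6, brytam and zelren make mordor.
orbhex + mordor → eldyor (Recipe 1).
eldyor + brytam → raxion (Recipe 7).
Using Recipe 5, raxion and mordor make rhoond.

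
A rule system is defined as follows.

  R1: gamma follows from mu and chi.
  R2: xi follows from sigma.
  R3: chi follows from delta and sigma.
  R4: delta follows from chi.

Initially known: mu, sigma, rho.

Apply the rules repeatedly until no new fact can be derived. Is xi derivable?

From sigma, R2 gives xi.

Yes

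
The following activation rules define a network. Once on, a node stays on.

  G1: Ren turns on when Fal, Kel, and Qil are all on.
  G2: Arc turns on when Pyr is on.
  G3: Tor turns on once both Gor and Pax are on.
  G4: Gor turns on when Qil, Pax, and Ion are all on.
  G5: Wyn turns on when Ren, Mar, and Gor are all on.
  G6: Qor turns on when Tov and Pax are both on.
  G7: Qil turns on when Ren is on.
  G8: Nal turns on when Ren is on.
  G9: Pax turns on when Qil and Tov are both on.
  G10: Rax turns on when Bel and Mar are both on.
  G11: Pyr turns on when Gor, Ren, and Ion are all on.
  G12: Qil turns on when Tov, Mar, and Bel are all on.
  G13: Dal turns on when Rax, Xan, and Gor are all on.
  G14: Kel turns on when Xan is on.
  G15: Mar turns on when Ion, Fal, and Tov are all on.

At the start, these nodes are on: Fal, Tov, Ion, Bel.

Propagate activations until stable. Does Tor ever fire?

Yes

Ion, Fal, and Tov are on, so Mar turns on (G15).
G12: Tov, Mar, and Bel on → Qil on.
G9: Qil and Tov on → Pax on.
G4: Qil, Pax, and Ion on → Gor on.
G3: Gor and Pax on → Tor on.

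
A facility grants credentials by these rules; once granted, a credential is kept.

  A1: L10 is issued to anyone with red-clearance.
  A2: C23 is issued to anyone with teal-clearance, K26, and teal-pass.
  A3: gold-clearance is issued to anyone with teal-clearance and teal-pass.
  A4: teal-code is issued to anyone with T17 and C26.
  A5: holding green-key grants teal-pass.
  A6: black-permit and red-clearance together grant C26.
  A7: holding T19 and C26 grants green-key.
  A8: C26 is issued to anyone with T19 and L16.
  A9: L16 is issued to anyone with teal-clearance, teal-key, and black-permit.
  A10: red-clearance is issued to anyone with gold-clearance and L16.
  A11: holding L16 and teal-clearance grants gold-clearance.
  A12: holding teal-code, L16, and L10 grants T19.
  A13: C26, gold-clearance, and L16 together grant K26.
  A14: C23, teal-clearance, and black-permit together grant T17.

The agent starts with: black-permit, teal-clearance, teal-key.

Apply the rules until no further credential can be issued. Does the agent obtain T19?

T19 would need teal-code, L16, and L10 (A12), but teal-code is never granted.

No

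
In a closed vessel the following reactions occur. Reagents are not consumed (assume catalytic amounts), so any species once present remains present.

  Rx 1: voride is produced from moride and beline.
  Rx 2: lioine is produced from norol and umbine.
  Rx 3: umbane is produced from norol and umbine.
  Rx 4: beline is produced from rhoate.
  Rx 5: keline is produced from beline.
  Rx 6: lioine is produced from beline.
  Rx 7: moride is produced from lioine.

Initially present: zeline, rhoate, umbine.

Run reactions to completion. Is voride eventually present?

rhoate present → beline forms (Rx 4).
beline present → lioine forms (Rx 6).
lioine present → moride forms (Rx 7).
moride and beline present → voride forms (Rx 1).

Yes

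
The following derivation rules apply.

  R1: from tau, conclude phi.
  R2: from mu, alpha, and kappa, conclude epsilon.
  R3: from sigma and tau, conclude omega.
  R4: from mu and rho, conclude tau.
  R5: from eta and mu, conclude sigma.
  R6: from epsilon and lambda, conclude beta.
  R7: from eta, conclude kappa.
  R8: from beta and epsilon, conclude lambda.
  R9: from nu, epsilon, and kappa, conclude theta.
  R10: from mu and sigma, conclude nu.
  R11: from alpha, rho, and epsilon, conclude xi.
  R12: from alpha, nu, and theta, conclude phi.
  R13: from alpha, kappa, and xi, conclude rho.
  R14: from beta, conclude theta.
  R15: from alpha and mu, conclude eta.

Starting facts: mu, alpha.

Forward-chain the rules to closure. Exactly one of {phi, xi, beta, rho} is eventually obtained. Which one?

phi

From alpha and mu, R15 gives eta.
eta and mu hold, so sigma follows (R5).
eta holds, so kappa follows (R7).
mu and sigma hold, so nu follows (R10).
From mu, alpha, and kappa, R2 gives epsilon.
nu, epsilon, and kappa hold, so theta follows (R9).
alpha, nu, and theta hold, so phi follows (R12).
beta would need epsilon and lambda (R6), but lambda is never established. xi would need alpha, rho, and epsilon (R11), but rho is never established. rho would need alpha, kappa, and xi (R13), but xi is never established.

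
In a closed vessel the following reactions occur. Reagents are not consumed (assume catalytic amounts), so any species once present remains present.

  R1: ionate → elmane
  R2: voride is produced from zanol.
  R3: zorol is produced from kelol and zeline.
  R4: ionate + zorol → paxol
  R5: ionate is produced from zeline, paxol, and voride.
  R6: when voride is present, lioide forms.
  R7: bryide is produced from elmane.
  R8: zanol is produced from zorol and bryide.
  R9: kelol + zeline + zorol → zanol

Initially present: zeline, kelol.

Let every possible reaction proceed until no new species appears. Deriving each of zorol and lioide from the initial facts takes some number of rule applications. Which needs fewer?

zorol: kelol and zeline present → zorol forms (R3). [1 rule application]
lioide: kelol and zeline present → zorol forms (R3). kelol, zeline, and zorol present → zanol forms (R9). zanol present → voride forms (R2). voride present → lioide forms (R6). [4 rule applications]
zorol needs fewer.

zorol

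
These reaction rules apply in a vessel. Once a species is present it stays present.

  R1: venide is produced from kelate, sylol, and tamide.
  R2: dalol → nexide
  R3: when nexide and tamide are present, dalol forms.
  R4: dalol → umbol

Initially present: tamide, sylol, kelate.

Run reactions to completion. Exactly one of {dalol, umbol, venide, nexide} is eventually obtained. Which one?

venide

kelate, sylol, and tamide present → venide forms (R1).
umbol would need dalol (R4), but dalol never forms. nexide would need dalol (R2), but dalol never forms. dalol would need nexide and tamide (R3), but nexide never forms.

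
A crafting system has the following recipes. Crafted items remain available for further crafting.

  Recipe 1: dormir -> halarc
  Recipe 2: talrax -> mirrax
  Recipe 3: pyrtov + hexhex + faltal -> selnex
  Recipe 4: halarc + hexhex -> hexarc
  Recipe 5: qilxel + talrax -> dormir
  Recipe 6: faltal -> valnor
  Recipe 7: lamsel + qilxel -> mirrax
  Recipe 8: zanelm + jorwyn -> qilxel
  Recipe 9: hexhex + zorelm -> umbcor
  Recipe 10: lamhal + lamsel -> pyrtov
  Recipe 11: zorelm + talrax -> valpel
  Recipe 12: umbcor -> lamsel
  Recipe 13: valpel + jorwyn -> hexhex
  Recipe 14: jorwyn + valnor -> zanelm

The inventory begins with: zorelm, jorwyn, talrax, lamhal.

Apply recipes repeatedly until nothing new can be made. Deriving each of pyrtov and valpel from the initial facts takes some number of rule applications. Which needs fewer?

valpel: Using Recipe 11, zorelm and talrax make valpel. [1 rule application]
pyrtov: zorelm + talrax -> valpel (Recipe 11). Using Recipe 13, valpel and jorwyn make hexhex. hexhex + zorelm -> umbcor (Recipe 9). umbcor -> lamsel (Recipe 12). Using Recipe 10, lamhal and lamsel make pyrtov. [5 rule applications]
valpel needs fewer.

valpel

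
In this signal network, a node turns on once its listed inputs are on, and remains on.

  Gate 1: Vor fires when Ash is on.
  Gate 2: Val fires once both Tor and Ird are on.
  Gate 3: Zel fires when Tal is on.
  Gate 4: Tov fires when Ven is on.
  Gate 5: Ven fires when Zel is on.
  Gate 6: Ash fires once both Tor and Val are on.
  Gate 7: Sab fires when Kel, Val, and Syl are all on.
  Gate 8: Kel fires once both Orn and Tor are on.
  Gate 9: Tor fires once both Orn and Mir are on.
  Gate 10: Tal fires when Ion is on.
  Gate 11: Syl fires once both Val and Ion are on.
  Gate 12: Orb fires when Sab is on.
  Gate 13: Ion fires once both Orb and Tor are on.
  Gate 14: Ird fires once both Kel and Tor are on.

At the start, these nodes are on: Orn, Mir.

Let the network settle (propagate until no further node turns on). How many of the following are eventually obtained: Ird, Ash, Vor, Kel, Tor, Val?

Orn and Mir are on, so Tor fires (Gate 9).
Orn and Tor are on, so Kel fires (Gate 8).
Kel and Tor are on, so Ird fires (Gate 14).
Gate 2: Tor and Ird on → Val on.
Gate 6: Tor and Val on → Ash on.
Ash is on, so Vor fires (Gate 1).
Ird: reached.
Ash: reached.
Vor: reached.
Kel: reached.
Tor: reached.
Val: reached.
All 6 are reached.

6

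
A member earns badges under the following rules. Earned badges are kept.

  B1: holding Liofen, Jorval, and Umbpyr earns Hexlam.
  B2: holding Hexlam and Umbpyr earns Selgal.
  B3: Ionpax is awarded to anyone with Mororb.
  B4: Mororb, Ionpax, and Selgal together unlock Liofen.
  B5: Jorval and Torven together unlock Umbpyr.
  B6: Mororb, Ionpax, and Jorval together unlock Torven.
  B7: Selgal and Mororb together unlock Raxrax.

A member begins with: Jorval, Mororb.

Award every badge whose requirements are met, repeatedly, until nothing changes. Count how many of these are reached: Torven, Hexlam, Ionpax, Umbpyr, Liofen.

With Mororb, Ionpax is earned (B3).
With Mororb, Ionpax, and Jorval, Torven is earned (B6).
With Jorval and Torven, Umbpyr is earned (B5).
Torven: reached.
Hexlam would need Liofen, Jorval, and Umbpyr (B1), but Liofen is never earned.
Ionpax: reached.
Umbpyr: reached.
Liofen would need Mororb, Ionpax, and Selgal (B4), but Selgal is never earned.
Reached: Torven, Ionpax, and Umbpyr — 3 of the 5.

3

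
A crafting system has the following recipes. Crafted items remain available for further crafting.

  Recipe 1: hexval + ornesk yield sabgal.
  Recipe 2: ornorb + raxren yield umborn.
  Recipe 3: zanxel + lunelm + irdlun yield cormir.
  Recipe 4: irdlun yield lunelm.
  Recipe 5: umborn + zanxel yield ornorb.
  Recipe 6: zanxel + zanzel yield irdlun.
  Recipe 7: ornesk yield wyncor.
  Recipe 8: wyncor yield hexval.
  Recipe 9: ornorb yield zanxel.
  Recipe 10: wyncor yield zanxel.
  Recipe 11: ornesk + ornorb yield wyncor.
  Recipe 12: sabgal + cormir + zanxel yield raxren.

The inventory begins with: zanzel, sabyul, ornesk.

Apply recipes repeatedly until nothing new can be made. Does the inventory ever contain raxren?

Using Recipe 7, ornesk makes wyncor.
wyncor → zanxel (Recipe 10).
Using Recipe 8, wyncor makes hexval.
Using Recipe 6, zanxel and zanzel make irdlun.
hexval + ornesk → sabgal (Recipe 1).
Using Recipe 4, irdlun makes lunelm.
zanxel + lunelm + irdlun → cormir (Recipe 3).
Using Recipe 12, sabgal, cormir, and zanxel make raxren.

Yes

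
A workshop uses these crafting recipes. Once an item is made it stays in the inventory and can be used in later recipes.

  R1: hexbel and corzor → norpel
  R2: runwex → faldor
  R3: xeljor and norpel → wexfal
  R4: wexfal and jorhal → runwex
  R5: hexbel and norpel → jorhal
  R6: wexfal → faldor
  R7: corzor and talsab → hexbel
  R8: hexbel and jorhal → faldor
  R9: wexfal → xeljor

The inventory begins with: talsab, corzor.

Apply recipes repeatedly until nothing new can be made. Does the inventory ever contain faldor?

Using R7, corzor and talsab make hexbel.
hexbel and corzor → norpel (R1).
hexbel and norpel → jorhal (R5).
hexbel and jorhal → faldor (R8).

Yes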